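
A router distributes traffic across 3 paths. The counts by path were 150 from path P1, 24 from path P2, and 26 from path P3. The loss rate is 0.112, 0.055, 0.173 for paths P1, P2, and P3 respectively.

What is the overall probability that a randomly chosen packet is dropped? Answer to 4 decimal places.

Total: 150 + 24 + 26 = 200.
P(P1) = 150/200 = 0.75. P(P2) = 24/200 = 0.12. P(P3) = 26/200 = 0.13.
P(L) = P(L|P1)·P(P1) + P(L|P2)·P(P2) + P(L|P3)·P(P3)
      = 0.112·0.75 + 0.055·0.12 + 0.173·0.13
      = 0.084 + 0.0066 + 0.02249 = 0.11309

0.1131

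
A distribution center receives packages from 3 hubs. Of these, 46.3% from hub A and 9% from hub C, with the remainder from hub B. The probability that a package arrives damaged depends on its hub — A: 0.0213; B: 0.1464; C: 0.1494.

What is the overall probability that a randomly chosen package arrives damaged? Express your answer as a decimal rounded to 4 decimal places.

0.0887

P(B) = 1 − (0.463 + 0.09) = 0.447.
Using total probability over the partition,
P(D) = P(D|A)·P(A) + P(D|B)·P(B) + P(D|C)·P(C)
      = 0.0213·0.463 + 0.1464·0.447 + 0.1494·0.09
      = 0.0098619 + 0.0654408 + 0.013446 = 0.0887487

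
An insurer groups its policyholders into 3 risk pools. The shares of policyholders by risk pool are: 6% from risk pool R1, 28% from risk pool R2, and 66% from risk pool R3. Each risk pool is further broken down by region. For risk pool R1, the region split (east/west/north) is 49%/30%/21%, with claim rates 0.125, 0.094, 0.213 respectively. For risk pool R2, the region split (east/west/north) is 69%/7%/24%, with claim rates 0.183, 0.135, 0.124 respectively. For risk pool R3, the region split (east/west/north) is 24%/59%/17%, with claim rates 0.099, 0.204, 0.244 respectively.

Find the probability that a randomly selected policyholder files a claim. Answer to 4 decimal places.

P(C) ≈ 0.1769

P(C|R1) = 0.49·0.125 + 0.3·0.094 + 0.21·0.213 = 0.06125 + 0.0282 + 0.04473 = 0.13418
P(C|R2) = 0.69·0.183 + 0.07·0.135 + 0.24·0.124 = 0.12627 + 0.00945 + 0.02976 = 0.16548
P(C|R3) = 0.24·0.099 + 0.59·0.204 + 0.17·0.244 = 0.02376 + 0.12036 + 0.04148 = 0.1856
Then overall,
P(C) = 0.06·0.13418 + 0.28·0.16548 + 0.66·0.1856
      = 0.0080508 + 0.0463344 + 0.122496 = 0.1768812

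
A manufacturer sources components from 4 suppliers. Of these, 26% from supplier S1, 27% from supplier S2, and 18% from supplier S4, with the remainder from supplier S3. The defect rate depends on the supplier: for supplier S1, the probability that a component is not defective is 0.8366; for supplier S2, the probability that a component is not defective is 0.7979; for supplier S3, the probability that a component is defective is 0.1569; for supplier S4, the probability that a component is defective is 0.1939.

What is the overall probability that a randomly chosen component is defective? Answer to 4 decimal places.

P(S3) = 1 − (0.26 + 0.27 + 0.18) = 0.29.
P(D|S1) = 1 − 0.8366 = 0.1634.
P(D|S2) = 1 − 0.7979 = 0.2021.
P(D) = P(D|S1)·P(S1) + P(D|S2)·P(S2) + P(D|S3)·P(S3) + P(D|S4)·P(S4)
      = 0.1634·0.26 + 0.2021·0.27 + 0.1569·0.29 + 0.1939·0.18
      = 0.042484 + 0.054567 + 0.045501 + 0.034902 = 0.177454

P(D) ≈ 0.1775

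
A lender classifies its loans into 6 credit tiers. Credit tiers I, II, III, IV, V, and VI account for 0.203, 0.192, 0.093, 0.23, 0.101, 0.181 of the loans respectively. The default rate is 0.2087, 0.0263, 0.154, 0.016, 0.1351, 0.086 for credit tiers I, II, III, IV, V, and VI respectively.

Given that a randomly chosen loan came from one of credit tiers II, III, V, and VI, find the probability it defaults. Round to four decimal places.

P(D|S) ≈ 0.0857

Let S = {II, III, V, VI}.
P(S) = 0.192 + 0.093 + 0.101 + 0.181 = 0.567.
P(D ∩ S) = 0.0263·0.192 + 0.154·0.093 + 0.1351·0.101 + 0.086·0.181 = 0.0050496 + 0.014322 + 0.0136451 + 0.015566 = 0.0485827.
P(D | S) = 0.0485827 / 0.567 = 0.085684…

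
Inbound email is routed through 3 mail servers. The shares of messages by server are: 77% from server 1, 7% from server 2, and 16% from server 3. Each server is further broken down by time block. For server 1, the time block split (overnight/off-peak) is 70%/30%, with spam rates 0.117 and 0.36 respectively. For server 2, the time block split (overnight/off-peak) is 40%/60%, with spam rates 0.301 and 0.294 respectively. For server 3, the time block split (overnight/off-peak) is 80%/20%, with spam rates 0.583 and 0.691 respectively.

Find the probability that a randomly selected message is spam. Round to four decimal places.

P(S) ≈ 0.2637

P(S|1) = 0.7·0.117 + 0.3·0.36 = 0.0819 + 0.108 = 0.1899
P(S|2) = 0.4·0.301 + 0.6·0.294 = 0.1204 + 0.1764 = 0.2968
P(S|3) = 0.8·0.583 + 0.2·0.691 = 0.4664 + 0.1382 = 0.6046
Then overall,
P(S) = 0.77·0.1899 + 0.07·0.2968 + 0.16·0.6046
      = 0.146223 + 0.020776 + 0.096736 = 0.263735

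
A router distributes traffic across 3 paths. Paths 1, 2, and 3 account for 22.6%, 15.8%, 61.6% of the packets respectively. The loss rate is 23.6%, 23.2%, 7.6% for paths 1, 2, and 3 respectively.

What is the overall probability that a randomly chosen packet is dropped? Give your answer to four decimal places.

P(L) ≈ 0.1368

By the law of total probability,
P(L) = P(L|1)·P(1) + P(L|2)·P(2) + P(L|3)·P(3)
      = 0.236·0.226 + 0.232·0.158 + 0.076·0.616
      = 0.053336 + 0.036656 + 0.046816 = 0.136808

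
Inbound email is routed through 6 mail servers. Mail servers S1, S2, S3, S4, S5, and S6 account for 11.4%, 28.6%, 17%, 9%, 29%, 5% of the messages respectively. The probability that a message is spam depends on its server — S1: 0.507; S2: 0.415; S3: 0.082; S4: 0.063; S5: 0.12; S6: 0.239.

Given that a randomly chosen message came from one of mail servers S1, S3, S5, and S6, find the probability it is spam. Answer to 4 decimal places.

Let J = {S1, S3, S5, S6}.
P(J) = 0.114 + 0.17 + 0.29 + 0.05 = 0.624.
P(S ∩ J) = 0.507·0.114 + 0.082·0.17 + 0.12·0.29 + 0.239·0.05 = 0.057798 + 0.01394 + 0.0348 + 0.01195 = 0.118488.
P(S | J) = 0.118488 / 0.624 = 0.189885…

P(S|J) ≈ 0.1899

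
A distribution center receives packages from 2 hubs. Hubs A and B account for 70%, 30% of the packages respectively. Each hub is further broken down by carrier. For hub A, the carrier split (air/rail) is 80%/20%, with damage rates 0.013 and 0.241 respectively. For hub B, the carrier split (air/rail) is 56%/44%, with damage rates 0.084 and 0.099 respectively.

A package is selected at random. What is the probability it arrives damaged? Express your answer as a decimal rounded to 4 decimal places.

P(D|A) = 0.8·0.013 + 0.2·0.241 = 0.0104 + 0.0482 = 0.0586
P(D|B) = 0.56·0.084 + 0.44·0.099 = 0.04704 + 0.04356 = 0.0906
Then overall,
P(D) = 0.7·0.0586 + 0.3·0.0906
      = 0.04102 + 0.02718 = 0.0682

P(D) ≈ 0.0682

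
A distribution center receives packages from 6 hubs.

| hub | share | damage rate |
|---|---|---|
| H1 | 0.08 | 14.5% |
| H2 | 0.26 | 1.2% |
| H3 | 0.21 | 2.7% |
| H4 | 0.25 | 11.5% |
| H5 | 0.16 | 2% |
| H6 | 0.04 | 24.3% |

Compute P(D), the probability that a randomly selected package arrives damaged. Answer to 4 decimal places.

P(D) ≈ 0.0621

By the law of total probability,
P(D) = P(D|H1)·P(H1) + P(D|H2)·P(H2) + P(D|H3)·P(H3) + P(D|H4)·P(H4) + P(D|H5)·P(H5) + P(D|H6)·P(H6)
      = 0.145·0.08 + 0.012·0.26 + 0.027·0.21 + 0.115·0.25 + 0.02·0.16 + 0.243·0.04
      = 0.0116 + 0.00312 + 0.00567 + 0.02875 + 0.0032 + 0.00972 = 0.06206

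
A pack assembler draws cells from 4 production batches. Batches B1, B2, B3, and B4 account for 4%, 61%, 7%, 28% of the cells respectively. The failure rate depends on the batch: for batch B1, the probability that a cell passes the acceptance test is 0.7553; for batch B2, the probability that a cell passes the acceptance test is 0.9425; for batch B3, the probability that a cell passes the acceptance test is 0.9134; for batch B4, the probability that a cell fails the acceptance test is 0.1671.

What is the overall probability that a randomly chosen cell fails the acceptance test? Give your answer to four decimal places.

0.0977

P(F|B1) = 1 − 0.7553 = 0.2447.
P(F|B2) = 1 − 0.9425 = 0.0575.
P(F|B3) = 1 − 0.9134 = 0.0866.
Using total probability over the partition,
P(F) = P(F|B1)·P(B1) + P(F|B2)·P(B2) + P(F|B3)·P(B3) + P(F|B4)·P(B4)
      = 0.2447·0.04 + 0.0575·0.61 + 0.0866·0.07 + 0.1671·0.28
      = 0.009788 + 0.035075 + 0.006062 + 0.046788 = 0.097713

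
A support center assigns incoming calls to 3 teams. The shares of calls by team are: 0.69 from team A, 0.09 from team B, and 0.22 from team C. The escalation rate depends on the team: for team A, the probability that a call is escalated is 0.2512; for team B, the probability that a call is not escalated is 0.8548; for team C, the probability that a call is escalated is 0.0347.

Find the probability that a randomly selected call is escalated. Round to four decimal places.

P(E|B) = 1 − 0.8548 = 0.1452.
By the law of total probability,
P(E) = P(E|A)·P(A) + P(E|B)·P(B) + P(E|C)·P(C)
      = 0.2512·0.69 + 0.1452·0.09 + 0.0347·0.22
      = 0.173328 + 0.013068 + 0.007634 = 0.19403

0.1940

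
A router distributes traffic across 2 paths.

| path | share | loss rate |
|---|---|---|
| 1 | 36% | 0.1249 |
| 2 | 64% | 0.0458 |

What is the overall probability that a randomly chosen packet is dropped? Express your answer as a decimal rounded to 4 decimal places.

0.0743

P(L) = P(L|1)·P(1) + P(L|2)·P(2)
      = 0.1249·0.36 + 0.0458·0.64
      = 0.044964 + 0.029312 = 0.074276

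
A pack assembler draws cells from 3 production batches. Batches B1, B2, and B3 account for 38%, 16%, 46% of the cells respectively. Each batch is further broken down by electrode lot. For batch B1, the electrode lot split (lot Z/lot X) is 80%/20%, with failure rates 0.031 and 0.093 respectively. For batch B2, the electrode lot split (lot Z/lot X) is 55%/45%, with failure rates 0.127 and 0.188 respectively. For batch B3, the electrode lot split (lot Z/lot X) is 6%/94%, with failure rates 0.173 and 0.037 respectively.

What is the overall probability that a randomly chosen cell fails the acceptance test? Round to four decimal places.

0.0620

P(F|B1) = 0.8·0.031 + 0.2·0.093 = 0.0248 + 0.0186 = 0.0434
P(F|B2) = 0.55·0.127 + 0.45·0.188 = 0.06985 + 0.0846 = 0.15445
P(F|B3) = 0.06·0.173 + 0.94·0.037 = 0.01038 + 0.03478 = 0.04516
By total probability over the outer partition,
P(F) = 0.38·0.0434 + 0.16·0.15445 + 0.46·0.04516
      = 0.016492 + 0.024712 + 0.0207736 = 0.0619776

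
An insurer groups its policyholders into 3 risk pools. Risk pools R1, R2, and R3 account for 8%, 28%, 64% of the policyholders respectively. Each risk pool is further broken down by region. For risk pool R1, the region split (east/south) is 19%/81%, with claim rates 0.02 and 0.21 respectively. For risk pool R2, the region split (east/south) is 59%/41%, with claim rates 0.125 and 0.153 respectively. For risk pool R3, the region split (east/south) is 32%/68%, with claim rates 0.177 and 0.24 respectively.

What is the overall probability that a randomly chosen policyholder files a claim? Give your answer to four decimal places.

P(C|R1) = 0.19·0.02 + 0.81·0.21 = 0.0038 + 0.1701 = 0.1739
P(C|R2) = 0.59·0.125 + 0.41·0.153 = 0.07375 + 0.06273 = 0.13648
P(C|R3) = 0.32·0.177 + 0.68·0.24 = 0.05664 + 0.1632 = 0.21984
By total probability over the outer partition,
P(C) = 0.08·0.1739 + 0.28·0.13648 + 0.64·0.21984
      = 0.013912 + 0.0382144 + 0.1406976 = 0.192824

P(C) ≈ 0.1928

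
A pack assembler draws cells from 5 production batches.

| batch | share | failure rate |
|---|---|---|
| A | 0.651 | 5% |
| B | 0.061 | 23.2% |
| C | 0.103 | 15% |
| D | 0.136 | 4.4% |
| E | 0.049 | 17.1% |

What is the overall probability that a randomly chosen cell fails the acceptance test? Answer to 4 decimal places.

By the law of total probability,
P(F) = P(F|A)·P(A) + P(F|B)·P(B) + P(F|C)·P(C) + P(F|D)·P(D) + P(F|E)·P(E)
      = 0.05·0.651 + 0.232·0.061 + 0.15·0.103 + 0.044·0.136 + 0.171·0.049
      = 0.03255 + 0.014152 + 0.01545 + 0.005984 + 0.008379 = 0.076515

P(F) ≈ 0.0765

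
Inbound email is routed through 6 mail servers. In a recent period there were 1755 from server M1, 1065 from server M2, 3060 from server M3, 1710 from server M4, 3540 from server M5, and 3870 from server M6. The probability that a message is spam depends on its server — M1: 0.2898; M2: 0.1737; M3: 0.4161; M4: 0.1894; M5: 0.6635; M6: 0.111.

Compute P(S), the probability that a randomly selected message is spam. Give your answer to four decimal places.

Total: 1755 + 1065 + 3060 + 1710 + 3540 + 3870 = 15000.
P(M1) = 1755/15000 = 0.117. P(M2) = 1065/15000 = 0.071. P(M3) = 3060/15000 = 0.204. P(M4) = 1710/15000 = 0.114. P(M5) = 3540/15000 = 0.236. P(M6) = 3870/15000 = 0.258.
P(S) = P(S|M1)·P(M1) + P(S|M2)·P(M2) + P(S|M3)·P(M3) + P(S|M4)·P(M4) + P(S|M5)·P(M5) + P(S|M6)·P(M6)
      = 0.2898·0.117 + 0.1737·0.071 + 0.4161·0.204 + 0.1894·0.114 + 0.6635·0.236 + 0.111·0.258
      = 0.0339066 + 0.0123327 + 0.0848844 + 0.0215916 + 0.156586 + 0.028638 = 0.3379393

P(S) ≈ 0.3379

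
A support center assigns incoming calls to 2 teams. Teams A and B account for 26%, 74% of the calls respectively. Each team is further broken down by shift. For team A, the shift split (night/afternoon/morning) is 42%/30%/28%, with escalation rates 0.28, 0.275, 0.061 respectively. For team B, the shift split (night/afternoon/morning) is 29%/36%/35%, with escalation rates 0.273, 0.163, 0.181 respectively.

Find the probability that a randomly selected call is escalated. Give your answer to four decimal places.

P(E|A) = 0.42·0.28 + 0.3·0.275 + 0.28·0.061 = 0.1176 + 0.0825 + 0.01708 = 0.21718
P(E|B) = 0.29·0.273 + 0.36·0.163 + 0.35·0.181 = 0.07917 + 0.05868 + 0.06335 = 0.2012
By total probability over the outer partition,
P(E) = 0.26·0.21718 + 0.74·0.2012
      = 0.0564668 + 0.148888 = 0.2053548

0.2054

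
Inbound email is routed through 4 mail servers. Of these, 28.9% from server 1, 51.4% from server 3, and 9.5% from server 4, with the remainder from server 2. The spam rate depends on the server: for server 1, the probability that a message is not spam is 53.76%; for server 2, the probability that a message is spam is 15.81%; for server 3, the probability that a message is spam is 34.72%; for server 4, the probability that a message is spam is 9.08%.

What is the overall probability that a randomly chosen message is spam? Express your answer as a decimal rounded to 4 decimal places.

0.3368

P(2) = 1 − (0.289 + 0.514 + 0.095) = 0.102.
P(S|1) = 1 − 0.5376 = 0.4624.
P(S) = P(S|1)·P(1) + P(S|2)·P(2) + P(S|3)·P(3) + P(S|4)·P(4)
      = 0.4624·0.289 + 0.1581·0.102 + 0.3472·0.514 + 0.0908·0.095
      = 0.1336336 + 0.0161262 + 0.1784608 + 0.008626 = 0.3368466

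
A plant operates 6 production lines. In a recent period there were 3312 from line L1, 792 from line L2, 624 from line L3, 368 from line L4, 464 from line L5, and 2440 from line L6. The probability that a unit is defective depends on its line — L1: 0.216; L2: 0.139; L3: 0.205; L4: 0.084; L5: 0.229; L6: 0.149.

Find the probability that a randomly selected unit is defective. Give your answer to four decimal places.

0.1818

Total: 3312 + 792 + 624 + 368 + 464 + 2440 = 8000.
P(L1) = 3312/8000 = 0.414. P(L2) = 792/8000 = 0.099. P(L3) = 624/8000 = 0.078. P(L4) = 368/8000 = 0.046. P(L5) = 464/8000 = 0.058. P(L6) = 2440/8000 = 0.305.
Using total probability over the partition,
P(D) = P(D|L1)·P(L1) + P(D|L2)·P(L2) + P(D|L3)·P(L3) + P(D|L4)·P(L4) + P(D|L5)·P(L5) + P(D|L6)·P(L6)
      = 0.216·0.414 + 0.139·0.099 + 0.205·0.078 + 0.084·0.046 + 0.229·0.058 + 0.149·0.305
      = 0.089424 + 0.013761 + 0.01599 + 0.003864 + 0.013282 + 0.045445 = 0.181766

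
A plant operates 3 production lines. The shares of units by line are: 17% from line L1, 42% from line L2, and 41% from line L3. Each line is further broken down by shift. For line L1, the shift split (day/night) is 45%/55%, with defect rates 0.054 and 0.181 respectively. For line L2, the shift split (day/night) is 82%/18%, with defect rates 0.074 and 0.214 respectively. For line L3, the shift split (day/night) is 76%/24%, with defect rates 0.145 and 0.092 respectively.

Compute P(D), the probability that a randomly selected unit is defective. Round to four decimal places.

P(D|L1) = 0.45·0.054 + 0.55·0.181 = 0.0243 + 0.09955 = 0.12385
P(D|L2) = 0.82·0.074 + 0.18·0.214 = 0.06068 + 0.03852 = 0.0992
P(D|L3) = 0.76·0.145 + 0.24·0.092 = 0.1102 + 0.02208 = 0.13228
By total probability over the outer partition,
P(D) = 0.17·0.12385 + 0.42·0.0992 + 0.41·0.13228
      = 0.0210545 + 0.041664 + 0.0542348 = 0.1169533

P(D) ≈ 0.1170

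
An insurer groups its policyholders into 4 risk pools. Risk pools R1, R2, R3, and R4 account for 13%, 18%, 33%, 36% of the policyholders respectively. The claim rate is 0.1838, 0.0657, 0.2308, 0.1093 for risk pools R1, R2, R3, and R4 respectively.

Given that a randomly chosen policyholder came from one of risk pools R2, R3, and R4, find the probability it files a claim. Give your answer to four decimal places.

0.1464

Let S = {R2, R3, R4}.
P(S) = 0.18 + 0.33 + 0.36 = 0.87.
P(C ∩ S) = 0.0657·0.18 + 0.2308·0.33 + 0.1093·0.36 = 0.011826 + 0.076164 + 0.039348 = 0.127338.
P(C | S) = 0.127338 / 0.87 = 0.146366…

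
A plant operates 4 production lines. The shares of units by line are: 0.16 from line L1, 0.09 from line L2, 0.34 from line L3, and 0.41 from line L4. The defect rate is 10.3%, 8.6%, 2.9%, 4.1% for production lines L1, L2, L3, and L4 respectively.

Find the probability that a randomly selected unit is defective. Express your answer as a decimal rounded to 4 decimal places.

0.0509

By the law of total probability,
P(D) = P(D|L1)·P(L1) + P(D|L2)·P(L2) + P(D|L3)·P(L3) + P(D|L4)·P(L4)
      = 0.103·0.16 + 0.086·0.09 + 0.029·0.34 + 0.041·0.41
      = 0.01648 + 0.00774 + 0.00986 + 0.01681 = 0.05089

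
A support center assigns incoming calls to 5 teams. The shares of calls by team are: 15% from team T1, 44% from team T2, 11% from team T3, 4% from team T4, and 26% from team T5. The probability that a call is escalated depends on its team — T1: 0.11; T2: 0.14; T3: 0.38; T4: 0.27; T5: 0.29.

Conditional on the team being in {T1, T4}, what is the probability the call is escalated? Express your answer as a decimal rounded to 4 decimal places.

0.1437

Let S = {T1, T4}.
P(S) = 0.15 + 0.04 = 0.19.
P(E ∩ S) = 0.11·0.15 + 0.27·0.04 = 0.0165 + 0.0108 = 0.0273.
P(E | S) = 0.0273 / 0.19 = 0.143684…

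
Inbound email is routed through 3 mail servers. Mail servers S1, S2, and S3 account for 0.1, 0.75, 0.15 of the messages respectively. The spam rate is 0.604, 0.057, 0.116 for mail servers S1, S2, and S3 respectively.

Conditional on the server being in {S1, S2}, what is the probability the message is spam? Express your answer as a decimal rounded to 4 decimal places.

Let J = {S1, S2}.
P(J) = 0.1 + 0.75 = 0.85.
P(S ∩ J) = 0.604·0.1 + 0.057·0.75 = 0.0604 + 0.04275 = 0.10315.
P(S | J) = 0.10315 / 0.85 = 0.121353…

P(S|J) ≈ 0.1214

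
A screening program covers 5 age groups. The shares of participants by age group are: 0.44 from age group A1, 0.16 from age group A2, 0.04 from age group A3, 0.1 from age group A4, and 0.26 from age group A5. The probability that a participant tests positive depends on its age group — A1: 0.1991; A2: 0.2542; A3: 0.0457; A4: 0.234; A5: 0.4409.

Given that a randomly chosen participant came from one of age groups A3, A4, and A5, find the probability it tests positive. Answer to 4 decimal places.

0.3497

Let S = {A3, A4, A5}.
P(S) = 0.04 + 0.1 + 0.26 = 0.4.
P(T ∩ S) = 0.0457·0.04 + 0.234·0.1 + 0.4409·0.26 = 0.001828 + 0.0234 + 0.114634 = 0.139862.
P(T | S) = 0.139862 / 0.4 = 0.349655…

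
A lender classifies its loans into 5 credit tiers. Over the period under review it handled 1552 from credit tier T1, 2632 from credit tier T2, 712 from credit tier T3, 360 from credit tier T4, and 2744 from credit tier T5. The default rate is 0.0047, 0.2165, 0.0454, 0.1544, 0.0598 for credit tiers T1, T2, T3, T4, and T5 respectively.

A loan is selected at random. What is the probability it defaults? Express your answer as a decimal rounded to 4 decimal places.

Total: 1552 + 2632 + 712 + 360 + 2744 = 8000.
P(T1) = 1552/8000 = 0.194. P(T2) = 2632/8000 = 0.329. P(T3) = 712/8000 = 0.089. P(T4) = 360/8000 = 0.045. P(T5) = 2744/8000 = 0.343.
P(D) = P(D|T1)·P(T1) + P(D|T2)·P(T2) + P(D|T3)·P(T3) + P(D|T4)·P(T4) + P(D|T5)·P(T5)
      = 0.0047·0.194 + 0.2165·0.329 + 0.0454·0.089 + 0.1544·0.045 + 0.0598·0.343
      = 0.0009118 + 0.0712285 + 0.0040406 + 0.006948 + 0.0205114 = 0.1036403

P(D) ≈ 0.1036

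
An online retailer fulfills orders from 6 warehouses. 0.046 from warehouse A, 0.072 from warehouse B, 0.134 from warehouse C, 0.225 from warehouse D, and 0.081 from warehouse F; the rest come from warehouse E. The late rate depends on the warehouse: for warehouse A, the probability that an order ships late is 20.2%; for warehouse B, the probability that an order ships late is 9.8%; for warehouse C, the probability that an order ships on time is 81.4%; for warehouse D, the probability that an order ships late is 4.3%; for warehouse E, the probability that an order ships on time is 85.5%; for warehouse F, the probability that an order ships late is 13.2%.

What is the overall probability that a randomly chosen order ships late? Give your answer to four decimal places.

P(L) ≈ 0.1257

P(E) = 1 − (0.046 + 0.072 + 0.134 + 0.225 + 0.081) = 0.442.
P(L|C) = 1 − 0.814 = 0.186.
P(L|E) = 1 − 0.855 = 0.145.
Using total probability over the partition,
P(L) = P(L|A)·P(A) + P(L|B)·P(B) + P(L|C)·P(C) + P(L|D)·P(D) + P(L|E)·P(E) + P(L|F)·P(F)
      = 0.202·0.046 + 0.098·0.072 + 0.186·0.134 + 0.043·0.225 + 0.145·0.442 + 0.132·0.081
      = 0.009292 + 0.007056 + 0.024924 + 0.009675 + 0.06409 + 0.010692 = 0.125729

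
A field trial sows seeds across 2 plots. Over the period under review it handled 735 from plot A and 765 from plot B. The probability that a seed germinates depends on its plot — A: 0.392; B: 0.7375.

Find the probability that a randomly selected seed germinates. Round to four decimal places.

Total: 735 + 765 = 1500.
P(A) = 735/1500 = 0.49. P(B) = 765/1500 = 0.51.
Using total probability over the partition,
P(G) = P(G|A)·P(A) + P(G|B)·P(B)
      = 0.392·0.49 + 0.7375·0.51
      = 0.19208 + 0.376125 = 0.568205

P(G) ≈ 0.5682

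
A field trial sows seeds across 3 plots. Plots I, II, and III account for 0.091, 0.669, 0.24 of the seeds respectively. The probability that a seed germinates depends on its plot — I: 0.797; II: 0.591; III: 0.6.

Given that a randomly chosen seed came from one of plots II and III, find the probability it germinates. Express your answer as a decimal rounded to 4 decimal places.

0.5934

Let S = {II, III}.
P(S) = 0.669 + 0.24 = 0.909.
P(G ∩ S) = 0.591·0.669 + 0.6·0.24 = 0.395379 + 0.144 = 0.539379.
P(G | S) = 0.539379 / 0.909 = 0.593376…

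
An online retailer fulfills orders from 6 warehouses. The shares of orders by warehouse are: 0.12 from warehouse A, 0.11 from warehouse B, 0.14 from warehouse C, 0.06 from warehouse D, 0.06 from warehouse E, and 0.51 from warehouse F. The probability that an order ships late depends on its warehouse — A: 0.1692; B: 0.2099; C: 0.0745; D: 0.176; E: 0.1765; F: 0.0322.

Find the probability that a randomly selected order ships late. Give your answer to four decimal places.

0.0914

By the law of total probability,
P(L) = P(L|A)·P(A) + P(L|B)·P(B) + P(L|C)·P(C) + P(L|D)·P(D) + P(L|E)·P(E) + P(L|F)·P(F)
      = 0.1692·0.12 + 0.2099·0.11 + 0.0745·0.14 + 0.176·0.06 + 0.1765·0.06 + 0.0322·0.51
      = 0.020304 + 0.023089 + 0.01043 + 0.01056 + 0.01059 + 0.016422 = 0.091395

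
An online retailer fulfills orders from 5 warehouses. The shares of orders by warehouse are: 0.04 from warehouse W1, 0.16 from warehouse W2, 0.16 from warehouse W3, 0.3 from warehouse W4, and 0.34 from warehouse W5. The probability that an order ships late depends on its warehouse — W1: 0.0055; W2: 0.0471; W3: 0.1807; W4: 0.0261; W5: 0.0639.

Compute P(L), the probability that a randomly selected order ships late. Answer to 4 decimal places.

P(L) ≈ 0.0662

By the law of total probability,
P(L) = P(L|W1)·P(W1) + P(L|W2)·P(W2) + P(L|W3)·P(W3) + P(L|W4)·P(W4) + P(L|W5)·P(W5)
      = 0.0055·0.04 + 0.0471·0.16 + 0.1807·0.16 + 0.0261·0.3 + 0.0639·0.34
      = 0.00022 + 0.007536 + 0.028912 + 0.00783 + 0.021726 = 0.066224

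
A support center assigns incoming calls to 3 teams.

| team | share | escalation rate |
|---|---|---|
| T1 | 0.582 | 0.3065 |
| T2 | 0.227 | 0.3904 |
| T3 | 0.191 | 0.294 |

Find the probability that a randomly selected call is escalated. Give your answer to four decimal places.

P(E) ≈ 0.3232

Summing over the partition,
P(E) = P(E|T1)·P(T1) + P(E|T2)·P(T2) + P(E|T3)·P(T3)
      = 0.3065·0.582 + 0.3904·0.227 + 0.294·0.191
      = 0.178383 + 0.0886208 + 0.056154 = 0.3231578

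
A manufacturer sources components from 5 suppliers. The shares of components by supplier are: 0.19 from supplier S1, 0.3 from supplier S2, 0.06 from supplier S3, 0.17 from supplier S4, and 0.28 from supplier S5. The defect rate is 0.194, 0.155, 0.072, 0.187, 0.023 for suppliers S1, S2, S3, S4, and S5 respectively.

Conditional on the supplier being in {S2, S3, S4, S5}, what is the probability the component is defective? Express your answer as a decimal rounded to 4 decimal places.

0.1099

Let S = {S2, S3, S4, S5}.
P(S) = 0.3 + 0.06 + 0.17 + 0.28 = 0.81.
P(D ∩ S) = 0.155·0.3 + 0.072·0.06 + 0.187·0.17 + 0.023·0.28 = 0.0465 + 0.00432 + 0.03179 + 0.00644 = 0.08905.
P(D | S) = 0.08905 / 0.81 = 0.109938…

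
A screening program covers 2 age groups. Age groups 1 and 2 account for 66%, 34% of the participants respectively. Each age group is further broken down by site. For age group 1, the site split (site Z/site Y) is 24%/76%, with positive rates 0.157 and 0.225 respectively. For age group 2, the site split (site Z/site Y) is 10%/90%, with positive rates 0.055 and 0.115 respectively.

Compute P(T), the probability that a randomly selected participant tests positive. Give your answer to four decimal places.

P(T|1) = 0.24·0.157 + 0.76·0.225 = 0.03768 + 0.171 = 0.20868
P(T|2) = 0.1·0.055 + 0.9·0.115 = 0.0055 + 0.1035 = 0.109
By total probability over the outer partition,
P(T) = 0.66·0.20868 + 0.34·0.109
      = 0.1377288 + 0.03706 = 0.1747888

P(T) ≈ 0.1748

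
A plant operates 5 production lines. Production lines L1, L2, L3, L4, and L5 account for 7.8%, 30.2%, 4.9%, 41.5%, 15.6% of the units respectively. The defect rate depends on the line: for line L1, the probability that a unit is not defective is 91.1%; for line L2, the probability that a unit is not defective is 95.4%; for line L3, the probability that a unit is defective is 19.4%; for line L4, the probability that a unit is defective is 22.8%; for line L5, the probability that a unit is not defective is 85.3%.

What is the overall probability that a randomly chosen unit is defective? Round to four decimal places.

P(D|L1) = 1 − 0.911 = 0.089.
P(D|L2) = 1 − 0.954 = 0.046.
P(D|L5) = 1 − 0.853 = 0.147.
Summing over the partition,
P(D) = P(D|L1)·P(L1) + P(D|L2)·P(L2) + P(D|L3)·P(L3) + P(D|L4)·P(L4) + P(D|L5)·P(L5)
      = 0.089·0.078 + 0.046·0.302 + 0.194·0.049 + 0.228·0.415 + 0.147·0.156
      = 0.006942 + 0.013892 + 0.009506 + 0.09462 + 0.022932 = 0.147892

0.1479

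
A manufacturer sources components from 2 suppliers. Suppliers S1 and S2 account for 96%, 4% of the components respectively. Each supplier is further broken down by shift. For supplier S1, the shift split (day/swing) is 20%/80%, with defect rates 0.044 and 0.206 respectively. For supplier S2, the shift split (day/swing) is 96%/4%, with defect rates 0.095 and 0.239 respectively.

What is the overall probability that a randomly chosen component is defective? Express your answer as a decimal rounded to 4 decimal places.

P(D|S1) = 0.2·0.044 + 0.8·0.206 = 0.0088 + 0.1648 = 0.1736
P(D|S2) = 0.96·0.095 + 0.04·0.239 = 0.0912 + 0.00956 = 0.10076
By total probability over the outer partition,
P(D) = 0.96·0.1736 + 0.04·0.10076
      = 0.166656 + 0.0040304 = 0.1706864

0.1707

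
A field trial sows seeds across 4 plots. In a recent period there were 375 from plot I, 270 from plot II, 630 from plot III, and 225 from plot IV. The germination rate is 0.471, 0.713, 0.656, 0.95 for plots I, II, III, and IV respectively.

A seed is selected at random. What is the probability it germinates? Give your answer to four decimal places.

P(G) ≈ 0.6641

Total: 375 + 270 + 630 + 225 = 1500.
P(I) = 375/1500 = 0.25. P(II) = 270/1500 = 0.18. P(III) = 630/1500 = 0.42. P(IV) = 225/1500 = 0.15.
Summing over the partition,
P(G) = P(G|I)·P(I) + P(G|II)·P(II) + P(G|III)·P(III) + P(G|IV)·P(IV)
      = 0.471·0.25 + 0.713·0.18 + 0.656·0.42 + 0.95·0.15
      = 0.11775 + 0.12834 + 0.27552 + 0.1425 = 0.66411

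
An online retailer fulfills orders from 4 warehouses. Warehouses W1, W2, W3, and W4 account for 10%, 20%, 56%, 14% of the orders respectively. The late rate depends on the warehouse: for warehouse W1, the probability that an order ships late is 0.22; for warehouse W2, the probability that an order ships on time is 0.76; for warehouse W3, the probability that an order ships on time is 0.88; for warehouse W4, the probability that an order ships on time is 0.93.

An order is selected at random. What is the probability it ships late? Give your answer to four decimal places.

P(L|W2) = 1 − 0.76 = 0.24.
P(L|W3) = 1 − 0.88 = 0.12.
P(L|W4) = 1 − 0.93 = 0.07.
P(L) = P(L|W1)·P(W1) + P(L|W2)·P(W2) + P(L|W3)·P(W3) + P(L|W4)·P(W4)
      = 0.22·0.1 + 0.24·0.2 + 0.12·0.56 + 0.07·0.14
      = 0.022 + 0.048 + 0.0672 + 0.0098 = 0.147

P(L) ≈ 0.1470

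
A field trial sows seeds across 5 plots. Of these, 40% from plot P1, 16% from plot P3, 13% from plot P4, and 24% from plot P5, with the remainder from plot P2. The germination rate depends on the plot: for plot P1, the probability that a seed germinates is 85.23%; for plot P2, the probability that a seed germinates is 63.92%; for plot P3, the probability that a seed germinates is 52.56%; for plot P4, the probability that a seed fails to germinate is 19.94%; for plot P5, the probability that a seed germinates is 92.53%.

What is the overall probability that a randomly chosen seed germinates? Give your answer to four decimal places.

P(P2) = 1 − (0.4 + 0.16 + 0.13 + 0.24) = 0.07.
P(G|P4) = 1 − 0.1994 = 0.8006.
P(G) = P(G|P1)·P(P1) + P(G|P2)·P(P2) + P(G|P3)·P(P3) + P(G|P4)·P(P4) + P(G|P5)·P(P5)
      = 0.8523·0.4 + 0.6392·0.07 + 0.5256·0.16 + 0.8006·0.13 + 0.9253·0.24
      = 0.34092 + 0.044744 + 0.084096 + 0.104078 + 0.222072 = 0.79591

0.7959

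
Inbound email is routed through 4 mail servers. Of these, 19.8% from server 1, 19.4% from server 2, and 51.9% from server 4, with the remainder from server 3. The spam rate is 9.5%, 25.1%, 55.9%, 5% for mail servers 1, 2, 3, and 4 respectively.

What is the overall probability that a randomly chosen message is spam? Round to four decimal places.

P(3) = 1 − (0.198 + 0.194 + 0.519) = 0.089.
P(S) = P(S|1)·P(1) + P(S|2)·P(2) + P(S|3)·P(3) + P(S|4)·P(4)
      = 0.095·0.198 + 0.251·0.194 + 0.559·0.089 + 0.05·0.519
      = 0.01881 + 0.048694 + 0.049751 + 0.02595 = 0.143205

0.1432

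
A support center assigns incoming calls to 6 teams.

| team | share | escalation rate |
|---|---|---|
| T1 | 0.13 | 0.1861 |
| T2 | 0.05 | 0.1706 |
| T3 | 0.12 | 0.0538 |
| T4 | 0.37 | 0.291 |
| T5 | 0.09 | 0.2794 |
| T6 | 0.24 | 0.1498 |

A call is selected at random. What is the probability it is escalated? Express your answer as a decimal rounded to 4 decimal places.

P(E) ≈ 0.2079

P(E) = P(E|T1)·P(T1) + P(E|T2)·P(T2) + P(E|T3)·P(T3) + P(E|T4)·P(T4) + P(E|T5)·P(T5) + P(E|T6)·P(T6)
      = 0.1861·0.13 + 0.1706·0.05 + 0.0538·0.12 + 0.291·0.37 + 0.2794·0.09 + 0.1498·0.24
      = 0.024193 + 0.00853 + 0.006456 + 0.10767 + 0.025146 + 0.035952 = 0.207947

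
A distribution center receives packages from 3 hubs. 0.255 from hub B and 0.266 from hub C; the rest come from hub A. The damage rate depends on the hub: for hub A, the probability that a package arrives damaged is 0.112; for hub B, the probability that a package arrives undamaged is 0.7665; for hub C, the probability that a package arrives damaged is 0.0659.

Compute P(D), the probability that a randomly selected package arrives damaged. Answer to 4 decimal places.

P(A) = 1 − (0.255 + 0.266) = 0.479.
P(D|B) = 1 − 0.7665 = 0.2335.
P(D) = P(D|A)·P(A) + P(D|B)·P(B) + P(D|C)·P(C)
      = 0.112·0.479 + 0.2335·0.255 + 0.0659·0.266
      = 0.053648 + 0.0595425 + 0.0175294 = 0.1307199

P(D) ≈ 0.1307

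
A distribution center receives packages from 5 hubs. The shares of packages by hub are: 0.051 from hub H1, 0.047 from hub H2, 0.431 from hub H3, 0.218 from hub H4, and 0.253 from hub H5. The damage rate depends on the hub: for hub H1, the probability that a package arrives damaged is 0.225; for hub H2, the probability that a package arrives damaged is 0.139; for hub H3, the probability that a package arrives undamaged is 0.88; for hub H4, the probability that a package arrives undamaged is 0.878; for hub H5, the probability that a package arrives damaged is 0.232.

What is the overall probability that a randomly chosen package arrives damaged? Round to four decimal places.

0.1550

P(D|H3) = 1 − 0.88 = 0.12.
P(D|H4) = 1 − 0.878 = 0.122.
P(D) = P(D|H1)·P(H1) + P(D|H2)·P(H2) + P(D|H3)·P(H3) + P(D|H4)·P(H4) + P(D|H5)·P(H5)
      = 0.225·0.051 + 0.139·0.047 + 0.12·0.431 + 0.122·0.218 + 0.232·0.253
      = 0.011475 + 0.006533 + 0.05172 + 0.026596 + 0.058696 = 0.15502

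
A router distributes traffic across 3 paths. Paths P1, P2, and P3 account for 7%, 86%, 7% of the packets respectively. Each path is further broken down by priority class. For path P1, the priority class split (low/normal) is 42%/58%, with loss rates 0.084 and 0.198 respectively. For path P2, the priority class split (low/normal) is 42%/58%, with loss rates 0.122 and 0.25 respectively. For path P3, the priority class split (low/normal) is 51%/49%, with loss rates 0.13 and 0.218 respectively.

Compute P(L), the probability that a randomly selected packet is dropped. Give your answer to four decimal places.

0.1914

P(L|P1) = 0.42·0.084 + 0.58·0.198 = 0.03528 + 0.11484 = 0.15012
P(L|P2) = 0.42·0.122 + 0.58·0.25 = 0.05124 + 0.145 = 0.19624
P(L|P3) = 0.51·0.13 + 0.49·0.218 = 0.0663 + 0.10682 = 0.17312
By total probability over the outer partition,
P(L) = 0.07·0.15012 + 0.86·0.19624 + 0.07·0.17312
      = 0.0105084 + 0.1687664 + 0.0121184 = 0.1913932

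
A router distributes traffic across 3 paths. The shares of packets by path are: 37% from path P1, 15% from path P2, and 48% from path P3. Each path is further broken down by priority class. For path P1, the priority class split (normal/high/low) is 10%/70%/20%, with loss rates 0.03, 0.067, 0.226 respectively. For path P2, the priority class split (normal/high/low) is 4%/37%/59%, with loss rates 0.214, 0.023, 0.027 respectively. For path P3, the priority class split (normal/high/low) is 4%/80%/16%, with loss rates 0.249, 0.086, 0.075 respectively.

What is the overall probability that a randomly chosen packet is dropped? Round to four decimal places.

P(L|P1) = 0.1·0.03 + 0.7·0.067 + 0.2·0.226 = 0.003 + 0.0469 + 0.0452 = 0.0951
P(L|P2) = 0.04·0.214 + 0.37·0.023 + 0.59·0.027 = 0.00856 + 0.00851 + 0.01593 = 0.033
P(L|P3) = 0.04·0.249 + 0.8·0.086 + 0.16·0.075 = 0.00996 + 0.0688 + 0.012 = 0.09076
Then overall,
P(L) = 0.37·0.0951 + 0.15·0.033 + 0.48·0.09076
      = 0.035187 + 0.00495 + 0.0435648 = 0.0837018

P(L) ≈ 0.0837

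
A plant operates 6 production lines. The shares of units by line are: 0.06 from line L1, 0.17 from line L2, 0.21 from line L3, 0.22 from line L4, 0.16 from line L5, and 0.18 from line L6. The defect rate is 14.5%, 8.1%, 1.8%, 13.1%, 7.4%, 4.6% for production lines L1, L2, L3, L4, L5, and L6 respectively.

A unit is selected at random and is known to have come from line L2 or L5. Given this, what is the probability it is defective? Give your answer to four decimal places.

P(D|S) ≈ 0.0776

Let S = {L2, L5}.
P(S) = 0.17 + 0.16 = 0.33.
P(D ∩ S) = 0.081·0.17 + 0.074·0.16 = 0.01377 + 0.01184 = 0.02561.
P(D | S) = 0.02561 / 0.33 = 0.077606…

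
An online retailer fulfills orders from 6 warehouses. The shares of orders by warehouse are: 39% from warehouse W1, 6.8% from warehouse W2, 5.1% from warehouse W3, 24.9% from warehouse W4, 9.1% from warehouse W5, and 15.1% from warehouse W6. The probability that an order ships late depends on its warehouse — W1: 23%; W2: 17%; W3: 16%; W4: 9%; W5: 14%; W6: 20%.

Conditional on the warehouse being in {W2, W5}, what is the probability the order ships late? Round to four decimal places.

P(L|S) ≈ 0.1528

Let S = {W2, W5}.
P(S) = 0.068 + 0.091 = 0.159.
P(L ∩ S) = 0.17·0.068 + 0.14·0.091 = 0.01156 + 0.01274 = 0.0243.
P(L | S) = 0.0243 / 0.159 = 0.152830…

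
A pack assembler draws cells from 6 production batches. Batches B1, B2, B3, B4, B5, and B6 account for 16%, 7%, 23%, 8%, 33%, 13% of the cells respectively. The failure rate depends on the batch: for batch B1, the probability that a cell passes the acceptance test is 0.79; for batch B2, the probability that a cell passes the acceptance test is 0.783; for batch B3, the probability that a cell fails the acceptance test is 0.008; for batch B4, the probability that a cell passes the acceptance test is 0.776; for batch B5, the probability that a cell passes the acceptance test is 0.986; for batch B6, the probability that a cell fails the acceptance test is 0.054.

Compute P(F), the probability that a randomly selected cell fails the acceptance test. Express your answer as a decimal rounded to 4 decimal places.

P(F|B1) = 1 − 0.79 = 0.21.
P(F|B2) = 1 − 0.783 = 0.217.
P(F|B4) = 1 − 0.776 = 0.224.
P(F|B5) = 1 − 0.986 = 0.014.
Summing over the partition,
P(F) = P(F|B1)·P(B1) + P(F|B2)·P(B2) + P(F|B3)·P(B3) + P(F|B4)·P(B4) + P(F|B5)·P(B5) + P(F|B6)·P(B6)
      = 0.21·0.16 + 0.217·0.07 + 0.008·0.23 + 0.224·0.08 + 0.014·0.33 + 0.054·0.13
      = 0.0336 + 0.01519 + 0.00184 + 0.01792 + 0.00462 + 0.00702 = 0.08019

P(F) ≈ 0.0802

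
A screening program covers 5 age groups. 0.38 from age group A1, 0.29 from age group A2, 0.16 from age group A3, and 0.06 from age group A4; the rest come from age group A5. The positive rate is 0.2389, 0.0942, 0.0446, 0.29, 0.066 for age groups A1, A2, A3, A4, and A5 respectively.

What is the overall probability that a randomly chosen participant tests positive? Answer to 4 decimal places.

P(A5) = 1 − (0.38 + 0.29 + 0.16 + 0.06) = 0.11.
By the law of total probability,
P(T) = P(T|A1)·P(A1) + P(T|A2)·P(A2) + P(T|A3)·P(A3) + P(T|A4)·P(A4) + P(T|A5)·P(A5)
      = 0.2389·0.38 + 0.0942·0.29 + 0.0446·0.16 + 0.29·0.06 + 0.066·0.11
      = 0.090782 + 0.027318 + 0.007136 + 0.0174 + 0.00726 = 0.149896

0.1499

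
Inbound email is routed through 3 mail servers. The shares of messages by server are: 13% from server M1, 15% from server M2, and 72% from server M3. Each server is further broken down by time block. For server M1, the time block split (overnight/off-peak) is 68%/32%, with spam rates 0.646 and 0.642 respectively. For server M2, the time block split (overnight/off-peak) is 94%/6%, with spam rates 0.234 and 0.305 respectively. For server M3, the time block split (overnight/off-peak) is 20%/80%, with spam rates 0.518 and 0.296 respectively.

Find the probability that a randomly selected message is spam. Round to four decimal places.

P(S|M1) = 0.68·0.646 + 0.32·0.642 = 0.43928 + 0.20544 = 0.64472
P(S|M2) = 0.94·0.234 + 0.06·0.305 = 0.21996 + 0.0183 = 0.23826
P(S|M3) = 0.2·0.518 + 0.8·0.296 = 0.1036 + 0.2368 = 0.3404
By total probability over the outer partition,
P(S) = 0.13·0.64472 + 0.15·0.23826 + 0.72·0.3404
      = 0.0838136 + 0.035739 + 0.245088 = 0.3646406

P(S) ≈ 0.3646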